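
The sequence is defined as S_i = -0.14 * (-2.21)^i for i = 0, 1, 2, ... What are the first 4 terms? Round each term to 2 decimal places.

This is a geometric sequence.
i=0: S_0 = -0.14 * (-2.21)^0 = -0.14
i=1: S_1 = -0.14 * (-2.21)^1 ≈ 0.31
i=2: S_2 = -0.14 * (-2.21)^2 ≈ -0.68
i=3: S_3 = -0.14 * (-2.21)^3 ≈ 1.51
The first 4 terms are: [-0.14, 0.31, -0.68, 1.51]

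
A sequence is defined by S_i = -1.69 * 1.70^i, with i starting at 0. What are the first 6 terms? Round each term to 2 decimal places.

This is a geometric sequence.
i=0: S_0 = -1.69 * 1.7^0 = -1.69
i=1: S_1 = -1.69 * 1.7^1 ≈ -2.87
i=2: S_2 = -1.69 * 1.7^2 ≈ -4.88
i=3: S_3 = -1.69 * 1.7^3 ≈ -8.3
i=4: S_4 = -1.69 * 1.7^4 ≈ -14.12
i=5: S_5 = -1.69 * 1.7^5 ≈ -24.0
The first 6 terms are: [-1.69, -2.87, -4.88, -8.3, -14.12, -24.0]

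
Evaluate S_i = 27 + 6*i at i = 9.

S_9 = 27 + 6*9 = 27 + 54 = 81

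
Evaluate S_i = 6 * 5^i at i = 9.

S_9 = 6 * 5^9 = 6 * 1953125 = 11718750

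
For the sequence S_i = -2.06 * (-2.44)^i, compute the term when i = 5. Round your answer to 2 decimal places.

S_5 = -2.06 * (-2.44)^5 ≈ -2.06 * -86.4867 ≈ 178.16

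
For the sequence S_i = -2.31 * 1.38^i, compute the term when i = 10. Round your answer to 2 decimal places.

S_10 = -2.31 * 1.38^10 ≈ -2.31 * 25.049 ≈ -57.86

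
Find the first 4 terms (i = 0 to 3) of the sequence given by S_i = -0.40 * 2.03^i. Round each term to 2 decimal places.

This is a geometric sequence.
i=0: S_0 = -0.4 * 2.03^0 = -0.4
i=1: S_1 = -0.4 * 2.03^1 ≈ -0.81
i=2: S_2 = -0.4 * 2.03^2 ≈ -1.65
i=3: S_3 = -0.4 * 2.03^3 ≈ -3.35
The first 4 terms are: [-0.4, -0.81, -1.65, -3.35]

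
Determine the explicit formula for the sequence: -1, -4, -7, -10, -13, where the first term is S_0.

Check differences: -4 - -1 = -3
-7 - -4 = -3
Common difference d = -3.
First term a = -1.
Formula: S_i = -1 - 3*i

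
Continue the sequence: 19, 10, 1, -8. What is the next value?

Differences: 10 - 19 = -9
This is an arithmetic sequence with common difference d = -9.
Next term = -8 + -9 = -17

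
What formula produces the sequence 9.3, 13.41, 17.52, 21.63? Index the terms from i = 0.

Check differences: 13.41 - 9.3 = 4.11
17.52 - 13.41 = 4.11
Common difference d = 4.11.
First term a = 9.3.
Formula: S_i = 9.30 + 4.11*i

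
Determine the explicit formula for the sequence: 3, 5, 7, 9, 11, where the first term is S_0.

Check differences: 5 - 3 = 2
7 - 5 = 2
Common difference d = 2.
First term a = 3.
Formula: S_i = 3 + 2*i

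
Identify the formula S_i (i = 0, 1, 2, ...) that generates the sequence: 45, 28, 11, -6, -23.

Check differences: 28 - 45 = -17
11 - 28 = -17
Common difference d = -17.
First term a = 45.
Formula: S_i = 45 - 17*i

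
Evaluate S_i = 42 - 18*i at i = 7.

S_7 = 42 + -18*7 = 42 + -126 = -84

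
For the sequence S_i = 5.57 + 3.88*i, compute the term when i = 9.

S_9 = 5.57 + 3.88*9 = 5.57 + 34.92 = 40.49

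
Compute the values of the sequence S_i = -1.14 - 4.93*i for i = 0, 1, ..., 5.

This is an arithmetic sequence.
i=0: S_0 = -1.14 + -4.93*0 = -1.14
i=1: S_1 = -1.14 + -4.93*1 = -6.07
i=2: S_2 = -1.14 + -4.93*2 = -11.0
i=3: S_3 = -1.14 + -4.93*3 = -15.93
i=4: S_4 = -1.14 + -4.93*4 = -20.86
i=5: S_5 = -1.14 + -4.93*5 = -25.79
The first 6 terms are: [-1.14, -6.07, -11.0, -15.93, -20.86, -25.79]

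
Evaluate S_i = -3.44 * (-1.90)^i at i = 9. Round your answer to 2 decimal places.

S_9 = -3.44 * (-1.9)^9 ≈ -3.44 * -322.6877 ≈ 1110.05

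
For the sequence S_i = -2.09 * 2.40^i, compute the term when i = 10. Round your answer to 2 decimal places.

S_10 = -2.09 * 2.4^10 ≈ -2.09 * 6340.3381 ≈ -13251.31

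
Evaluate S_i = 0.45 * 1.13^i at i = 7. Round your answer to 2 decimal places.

S_7 = 0.45 * 1.13^7 ≈ 0.45 * 2.3526 ≈ 1.06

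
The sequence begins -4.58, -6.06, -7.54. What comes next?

Differences: -6.06 - -4.58 = -1.48
This is an arithmetic sequence with common difference d = -1.48.
Next term = -7.54 + -1.48 = -9.02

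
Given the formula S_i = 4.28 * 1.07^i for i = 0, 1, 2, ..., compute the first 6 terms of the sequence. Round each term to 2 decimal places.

This is a geometric sequence.
i=0: S_0 = 4.28 * 1.07^0 = 4.28
i=1: S_1 = 4.28 * 1.07^1 ≈ 4.58
i=2: S_2 = 4.28 * 1.07^2 ≈ 4.9
i=3: S_3 = 4.28 * 1.07^3 ≈ 5.24
i=4: S_4 = 4.28 * 1.07^4 ≈ 5.61
i=5: S_5 = 4.28 * 1.07^5 ≈ 6.0
The first 6 terms are: [4.28, 4.58, 4.9, 5.24, 5.61, 6.0]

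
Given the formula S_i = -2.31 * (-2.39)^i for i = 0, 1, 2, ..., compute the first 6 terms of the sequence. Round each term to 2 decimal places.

This is a geometric sequence.
i=0: S_0 = -2.31 * (-2.39)^0 = -2.31
i=1: S_1 = -2.31 * (-2.39)^1 ≈ 5.52
i=2: S_2 = -2.31 * (-2.39)^2 ≈ -13.19
i=3: S_3 = -2.31 * (-2.39)^3 ≈ 31.54
i=4: S_4 = -2.31 * (-2.39)^4 ≈ -75.37
i=5: S_5 = -2.31 * (-2.39)^5 ≈ 180.14
The first 6 terms are: [-2.31, 5.52, -13.19, 31.54, -75.37, 180.14]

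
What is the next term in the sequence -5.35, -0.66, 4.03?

Differences: -0.66 - -5.35 = 4.69
This is an arithmetic sequence with common difference d = 4.69.
Next term = 4.03 + 4.69 = 8.72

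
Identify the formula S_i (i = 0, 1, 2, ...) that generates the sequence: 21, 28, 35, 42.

Check differences: 28 - 21 = 7
35 - 28 = 7
Common difference d = 7.
First term a = 21.
Formula: S_i = 21 + 7*i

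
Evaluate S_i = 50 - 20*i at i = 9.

S_9 = 50 + -20*9 = 50 + -180 = -130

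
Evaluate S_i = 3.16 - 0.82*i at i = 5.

S_5 = 3.16 + -0.82*5 = 3.16 + -4.1 = -0.94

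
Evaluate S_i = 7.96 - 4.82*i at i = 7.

S_7 = 7.96 + -4.82*7 = 7.96 + -33.74 = -25.78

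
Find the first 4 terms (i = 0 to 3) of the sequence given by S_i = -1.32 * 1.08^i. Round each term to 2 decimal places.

This is a geometric sequence.
i=0: S_0 = -1.32 * 1.08^0 = -1.32
i=1: S_1 = -1.32 * 1.08^1 ≈ -1.43
i=2: S_2 = -1.32 * 1.08^2 ≈ -1.54
i=3: S_3 = -1.32 * 1.08^3 ≈ -1.66
The first 4 terms are: [-1.32, -1.43, -1.54, -1.66]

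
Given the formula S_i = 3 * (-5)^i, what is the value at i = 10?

S_10 = 3 * (-5)^10 = 3 * 9765625 = 29296875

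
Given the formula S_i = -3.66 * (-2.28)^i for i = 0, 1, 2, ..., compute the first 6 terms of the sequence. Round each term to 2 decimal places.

This is a geometric sequence.
i=0: S_0 = -3.66 * (-2.28)^0 = -3.66
i=1: S_1 = -3.66 * (-2.28)^1 ≈ 8.34
i=2: S_2 = -3.66 * (-2.28)^2 ≈ -19.03
i=3: S_3 = -3.66 * (-2.28)^3 ≈ 43.38
i=4: S_4 = -3.66 * (-2.28)^4 ≈ -98.91
i=5: S_5 = -3.66 * (-2.28)^5 ≈ 225.5
The first 6 terms are: [-3.66, 8.34, -19.03, 43.38, -98.91, 225.5]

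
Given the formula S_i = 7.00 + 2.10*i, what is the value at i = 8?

S_8 = 7.0 + 2.1*8 = 7.0 + 16.8 = 23.8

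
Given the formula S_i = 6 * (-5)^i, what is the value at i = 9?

S_9 = 6 * (-5)^9 = 6 * -1953125 = -11718750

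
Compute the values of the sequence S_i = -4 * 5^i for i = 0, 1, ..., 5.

This is a geometric sequence.
i=0: S_0 = -4 * 5^0 = -4
i=1: S_1 = -4 * 5^1 = -20
i=2: S_2 = -4 * 5^2 = -100
i=3: S_3 = -4 * 5^3 = -500
i=4: S_4 = -4 * 5^4 = -2500
i=5: S_5 = -4 * 5^5 = -12500
The first 6 terms are: [-4, -20, -100, -500, -2500, -12500]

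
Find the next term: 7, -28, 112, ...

Ratios: -28 / 7 = -4.0
This is a geometric sequence with common ratio r = -4.
Next term = 112 * -4 = -448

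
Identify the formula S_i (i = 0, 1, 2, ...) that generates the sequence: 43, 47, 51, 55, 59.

Check differences: 47 - 43 = 4
51 - 47 = 4
Common difference d = 4.
First term a = 43.
Formula: S_i = 43 + 4*i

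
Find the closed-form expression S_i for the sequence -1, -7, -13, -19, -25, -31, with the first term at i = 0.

Check differences: -7 - -1 = -6
-13 - -7 = -6
Common difference d = -6.
First term a = -1.
Formula: S_i = -1 - 6*i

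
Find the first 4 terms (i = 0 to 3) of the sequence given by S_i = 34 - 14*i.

This is an arithmetic sequence.
i=0: S_0 = 34 + -14*0 = 34
i=1: S_1 = 34 + -14*1 = 20
i=2: S_2 = 34 + -14*2 = 6
i=3: S_3 = 34 + -14*3 = -8
The first 4 terms are: [34, 20, 6, -8]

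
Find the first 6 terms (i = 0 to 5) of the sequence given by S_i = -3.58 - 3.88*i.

This is an arithmetic sequence.
i=0: S_0 = -3.58 + -3.88*0 = -3.58
i=1: S_1 = -3.58 + -3.88*1 = -7.46
i=2: S_2 = -3.58 + -3.88*2 = -11.34
i=3: S_3 = -3.58 + -3.88*3 = -15.22
i=4: S_4 = -3.58 + -3.88*4 = -19.1
i=5: S_5 = -3.58 + -3.88*5 = -22.98
The first 6 terms are: [-3.58, -7.46, -11.34, -15.22, -19.1, -22.98]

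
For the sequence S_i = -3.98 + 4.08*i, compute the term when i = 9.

S_9 = -3.98 + 4.08*9 = -3.98 + 36.72 = 32.74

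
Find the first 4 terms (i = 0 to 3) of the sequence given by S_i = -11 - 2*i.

This is an arithmetic sequence.
i=0: S_0 = -11 + -2*0 = -11
i=1: S_1 = -11 + -2*1 = -13
i=2: S_2 = -11 + -2*2 = -15
i=3: S_3 = -11 + -2*3 = -17
The first 4 terms are: [-11, -13, -15, -17]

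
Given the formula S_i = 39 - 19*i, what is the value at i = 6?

S_6 = 39 + -19*6 = 39 + -114 = -75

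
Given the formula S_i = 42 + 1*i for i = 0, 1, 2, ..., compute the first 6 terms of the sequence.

This is an arithmetic sequence.
i=0: S_0 = 42 + 1*0 = 42
i=1: S_1 = 42 + 1*1 = 43
i=2: S_2 = 42 + 1*2 = 44
i=3: S_3 = 42 + 1*3 = 45
i=4: S_4 = 42 + 1*4 = 46
i=5: S_5 = 42 + 1*5 = 47
The first 6 terms are: [42, 43, 44, 45, 46, 47]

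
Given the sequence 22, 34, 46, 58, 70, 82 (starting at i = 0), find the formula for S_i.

Check differences: 34 - 22 = 12
46 - 34 = 12
Common difference d = 12.
First term a = 22.
Formula: S_i = 22 + 12*i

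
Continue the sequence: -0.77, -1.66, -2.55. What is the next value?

Differences: -1.66 - -0.77 = -0.89
This is an arithmetic sequence with common difference d = -0.89.
Next term = -2.55 + -0.89 = -3.44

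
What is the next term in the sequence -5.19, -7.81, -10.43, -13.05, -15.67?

Differences: -7.81 - -5.19 = -2.62
This is an arithmetic sequence with common difference d = -2.62.
Next term = -15.67 + -2.62 = -18.29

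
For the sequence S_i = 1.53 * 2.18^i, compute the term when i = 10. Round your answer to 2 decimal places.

S_10 = 1.53 * 2.18^10 ≈ 1.53 * 2424.1804 ≈ 3709.0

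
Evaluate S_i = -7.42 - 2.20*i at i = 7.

S_7 = -7.42 + -2.2*7 = -7.42 + -15.4 = -22.82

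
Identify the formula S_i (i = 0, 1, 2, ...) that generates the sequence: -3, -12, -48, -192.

Check ratios: -12 / -3 = 4.0
Common ratio r = 4.
First term a = -3.
Formula: S_i = -3 * 4^i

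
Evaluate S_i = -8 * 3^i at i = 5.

S_5 = -8 * 3^5 = -8 * 243 = -1944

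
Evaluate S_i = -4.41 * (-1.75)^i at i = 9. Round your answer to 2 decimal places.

S_9 = -4.41 * (-1.75)^9 ≈ -4.41 * -153.9368 ≈ 678.86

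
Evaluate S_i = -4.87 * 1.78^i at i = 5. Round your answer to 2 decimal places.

S_5 = -4.87 * 1.78^5 ≈ -4.87 * 17.869 ≈ -87.02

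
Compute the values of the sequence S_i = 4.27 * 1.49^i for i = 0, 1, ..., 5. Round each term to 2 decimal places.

This is a geometric sequence.
i=0: S_0 = 4.27 * 1.49^0 = 4.27
i=1: S_1 = 4.27 * 1.49^1 ≈ 6.36
i=2: S_2 = 4.27 * 1.49^2 ≈ 9.48
i=3: S_3 = 4.27 * 1.49^3 ≈ 14.12
i=4: S_4 = 4.27 * 1.49^4 ≈ 21.05
i=5: S_5 = 4.27 * 1.49^5 ≈ 31.36
The first 6 terms are: [4.27, 6.36, 9.48, 14.12, 21.05, 31.36]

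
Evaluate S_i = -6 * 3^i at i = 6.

S_6 = -6 * 3^6 = -6 * 729 = -4374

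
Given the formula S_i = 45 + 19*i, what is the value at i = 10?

S_10 = 45 + 19*10 = 45 + 190 = 235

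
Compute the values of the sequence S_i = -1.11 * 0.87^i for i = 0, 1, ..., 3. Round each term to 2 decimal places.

This is a geometric sequence.
i=0: S_0 = -1.11 * 0.87^0 = -1.11
i=1: S_1 = -1.11 * 0.87^1 ≈ -0.97
i=2: S_2 = -1.11 * 0.87^2 ≈ -0.84
i=3: S_3 = -1.11 * 0.87^3 ≈ -0.73
The first 4 terms are: [-1.11, -0.97, -0.84, -0.73]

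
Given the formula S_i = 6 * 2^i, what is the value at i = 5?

S_5 = 6 * 2^5 = 6 * 32 = 192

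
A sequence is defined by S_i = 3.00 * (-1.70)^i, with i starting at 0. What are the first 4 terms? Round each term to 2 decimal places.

This is a geometric sequence.
i=0: S_0 = 3.0 * (-1.7)^0 = 3.0
i=1: S_1 = 3.0 * (-1.7)^1 = -5.1
i=2: S_2 = 3.0 * (-1.7)^2 = 8.67
i=3: S_3 = 3.0 * (-1.7)^3 ≈ -14.74
The first 4 terms are: [3.0, -5.1, 8.67, -14.74]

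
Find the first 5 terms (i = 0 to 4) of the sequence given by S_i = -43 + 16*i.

This is an arithmetic sequence.
i=0: S_0 = -43 + 16*0 = -43
i=1: S_1 = -43 + 16*1 = -27
i=2: S_2 = -43 + 16*2 = -11
i=3: S_3 = -43 + 16*3 = 5
i=4: S_4 = -43 + 16*4 = 21
The first 5 terms are: [-43, -27, -11, 5, 21]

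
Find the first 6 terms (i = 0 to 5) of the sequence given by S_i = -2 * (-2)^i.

This is a geometric sequence.
i=0: S_0 = -2 * (-2)^0 = -2
i=1: S_1 = -2 * (-2)^1 = 4
i=2: S_2 = -2 * (-2)^2 = -8
i=3: S_3 = -2 * (-2)^3 = 16
i=4: S_4 = -2 * (-2)^4 = -32
i=5: S_5 = -2 * (-2)^5 = 64
The first 6 terms are: [-2, 4, -8, 16, -32, 64]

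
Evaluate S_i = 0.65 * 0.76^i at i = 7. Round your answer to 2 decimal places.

S_7 = 0.65 * 0.76^7 ≈ 0.65 * 0.1465 ≈ 0.1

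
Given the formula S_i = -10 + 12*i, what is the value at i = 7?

S_7 = -10 + 12*7 = -10 + 84 = 74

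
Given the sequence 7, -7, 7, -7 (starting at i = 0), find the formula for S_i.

Check ratios: -7 / 7 = -1.0
Common ratio r = -1.
First term a = 7.
Formula: S_i = 7 * (-1)^i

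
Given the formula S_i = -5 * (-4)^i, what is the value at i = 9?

S_9 = -5 * (-4)^9 = -5 * -262144 = 1310720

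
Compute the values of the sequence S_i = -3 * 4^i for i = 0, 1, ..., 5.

This is a geometric sequence.
i=0: S_0 = -3 * 4^0 = -3
i=1: S_1 = -3 * 4^1 = -12
i=2: S_2 = -3 * 4^2 = -48
i=3: S_3 = -3 * 4^3 = -192
i=4: S_4 = -3 * 4^4 = -768
i=5: S_5 = -3 * 4^5 = -3072
The first 6 terms are: [-3, -12, -48, -192, -768, -3072]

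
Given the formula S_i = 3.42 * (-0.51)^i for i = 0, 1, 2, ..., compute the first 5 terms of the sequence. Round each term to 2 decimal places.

This is a geometric sequence.
i=0: S_0 = 3.42 * (-0.51)^0 = 3.42
i=1: S_1 = 3.42 * (-0.51)^1 ≈ -1.74
i=2: S_2 = 3.42 * (-0.51)^2 ≈ 0.89
i=3: S_3 = 3.42 * (-0.51)^3 ≈ -0.45
i=4: S_4 = 3.42 * (-0.51)^4 ≈ 0.23
The first 5 terms are: [3.42, -1.74, 0.89, -0.45, 0.23]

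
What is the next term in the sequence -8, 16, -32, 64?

Ratios: 16 / -8 = -2.0
This is a geometric sequence with common ratio r = -2.
Next term = 64 * -2 = -128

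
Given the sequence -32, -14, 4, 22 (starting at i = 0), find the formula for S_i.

Check differences: -14 - -32 = 18
4 - -14 = 18
Common difference d = 18.
First term a = -32.
Formula: S_i = -32 + 18*i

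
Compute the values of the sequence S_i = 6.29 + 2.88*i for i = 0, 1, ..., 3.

This is an arithmetic sequence.
i=0: S_0 = 6.29 + 2.88*0 = 6.29
i=1: S_1 = 6.29 + 2.88*1 = 9.17
i=2: S_2 = 6.29 + 2.88*2 = 12.05
i=3: S_3 = 6.29 + 2.88*3 = 14.93
The first 4 terms are: [6.29, 9.17, 12.05, 14.93]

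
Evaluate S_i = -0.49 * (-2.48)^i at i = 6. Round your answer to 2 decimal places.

S_6 = -0.49 * (-2.48)^6 ≈ -0.49 * 232.6538 ≈ -114.0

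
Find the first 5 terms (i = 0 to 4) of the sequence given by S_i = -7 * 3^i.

This is a geometric sequence.
i=0: S_0 = -7 * 3^0 = -7
i=1: S_1 = -7 * 3^1 = -21
i=2: S_2 = -7 * 3^2 = -63
i=3: S_3 = -7 * 3^3 = -189
i=4: S_4 = -7 * 3^4 = -567
The first 5 terms are: [-7, -21, -63, -189, -567]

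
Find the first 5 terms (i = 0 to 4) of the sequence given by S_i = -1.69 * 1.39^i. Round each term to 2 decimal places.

This is a geometric sequence.
i=0: S_0 = -1.69 * 1.39^0 = -1.69
i=1: S_1 = -1.69 * 1.39^1 ≈ -2.35
i=2: S_2 = -1.69 * 1.39^2 ≈ -3.27
i=3: S_3 = -1.69 * 1.39^3 ≈ -4.54
i=4: S_4 = -1.69 * 1.39^4 ≈ -6.31
The first 5 terms are: [-1.69, -2.35, -3.27, -4.54, -6.31]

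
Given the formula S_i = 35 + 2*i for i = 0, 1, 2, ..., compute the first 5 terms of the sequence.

This is an arithmetic sequence.
i=0: S_0 = 35 + 2*0 = 35
i=1: S_1 = 35 + 2*1 = 37
i=2: S_2 = 35 + 2*2 = 39
i=3: S_3 = 35 + 2*3 = 41
i=4: S_4 = 35 + 2*4 = 43
The first 5 terms are: [35, 37, 39, 41, 43]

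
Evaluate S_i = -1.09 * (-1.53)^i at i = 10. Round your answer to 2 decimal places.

S_10 = -1.09 * (-1.53)^10 ≈ -1.09 * 70.2934 ≈ -76.62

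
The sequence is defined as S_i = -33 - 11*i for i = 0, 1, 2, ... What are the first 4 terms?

This is an arithmetic sequence.
i=0: S_0 = -33 + -11*0 = -33
i=1: S_1 = -33 + -11*1 = -44
i=2: S_2 = -33 + -11*2 = -55
i=3: S_3 = -33 + -11*3 = -66
The first 4 terms are: [-33, -44, -55, -66]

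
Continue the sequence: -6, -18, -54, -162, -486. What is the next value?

Ratios: -18 / -6 = 3.0
This is a geometric sequence with common ratio r = 3.
Next term = -486 * 3 = -1458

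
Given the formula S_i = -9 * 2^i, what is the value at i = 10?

S_10 = -9 * 2^10 = -9 * 1024 = -9216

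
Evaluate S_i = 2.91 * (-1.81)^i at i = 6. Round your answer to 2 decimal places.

S_6 = 2.91 * (-1.81)^6 ≈ 2.91 * 35.1618 ≈ 102.32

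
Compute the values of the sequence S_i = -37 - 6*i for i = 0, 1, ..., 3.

This is an arithmetic sequence.
i=0: S_0 = -37 + -6*0 = -37
i=1: S_1 = -37 + -6*1 = -43
i=2: S_2 = -37 + -6*2 = -49
i=3: S_3 = -37 + -6*3 = -55
The first 4 terms are: [-37, -43, -49, -55]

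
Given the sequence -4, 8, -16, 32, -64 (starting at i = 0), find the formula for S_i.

Check ratios: 8 / -4 = -2.0
Common ratio r = -2.
First term a = -4.
Formula: S_i = -4 * (-2)^i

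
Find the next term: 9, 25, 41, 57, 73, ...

Differences: 25 - 9 = 16
This is an arithmetic sequence with common difference d = 16.
Next term = 73 + 16 = 89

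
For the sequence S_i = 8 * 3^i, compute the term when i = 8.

S_8 = 8 * 3^8 = 8 * 6561 = 52488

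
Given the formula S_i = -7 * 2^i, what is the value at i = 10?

S_10 = -7 * 2^10 = -7 * 1024 = -7168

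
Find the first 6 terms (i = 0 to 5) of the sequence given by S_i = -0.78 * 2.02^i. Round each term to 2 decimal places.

This is a geometric sequence.
i=0: S_0 = -0.78 * 2.02^0 = -0.78
i=1: S_1 = -0.78 * 2.02^1 ≈ -1.58
i=2: S_2 = -0.78 * 2.02^2 ≈ -3.18
i=3: S_3 = -0.78 * 2.02^3 ≈ -6.43
i=4: S_4 = -0.78 * 2.02^4 ≈ -12.99
i=5: S_5 = -0.78 * 2.02^5 ≈ -26.23
The first 6 terms are: [-0.78, -1.58, -3.18, -6.43, -12.99, -26.23]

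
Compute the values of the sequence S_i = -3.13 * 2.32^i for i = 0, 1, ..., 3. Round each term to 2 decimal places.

This is a geometric sequence.
i=0: S_0 = -3.13 * 2.32^0 = -3.13
i=1: S_1 = -3.13 * 2.32^1 ≈ -7.26
i=2: S_2 = -3.13 * 2.32^2 ≈ -16.85
i=3: S_3 = -3.13 * 2.32^3 ≈ -39.08
The first 4 terms are: [-3.13, -7.26, -16.85, -39.08]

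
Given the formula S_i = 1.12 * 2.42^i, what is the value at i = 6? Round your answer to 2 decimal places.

S_6 = 1.12 * 2.42^6 ≈ 1.12 * 200.8594 ≈ 224.96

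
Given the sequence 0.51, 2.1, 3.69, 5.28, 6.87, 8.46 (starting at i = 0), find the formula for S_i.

Check differences: 2.1 - 0.51 = 1.59
3.69 - 2.1 = 1.59
Common difference d = 1.59.
First term a = 0.51.
Formula: S_i = 0.51 + 1.59*i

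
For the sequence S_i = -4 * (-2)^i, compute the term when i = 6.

S_6 = -4 * (-2)^6 = -4 * 64 = -256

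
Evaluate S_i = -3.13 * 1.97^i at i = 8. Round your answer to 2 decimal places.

S_8 = -3.13 * 1.97^8 ≈ -3.13 * 226.8453 ≈ -710.03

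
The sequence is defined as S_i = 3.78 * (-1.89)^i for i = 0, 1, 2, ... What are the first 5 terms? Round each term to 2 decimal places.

This is a geometric sequence.
i=0: S_0 = 3.78 * (-1.89)^0 = 3.78
i=1: S_1 = 3.78 * (-1.89)^1 ≈ -7.14
i=2: S_2 = 3.78 * (-1.89)^2 ≈ 13.5
i=3: S_3 = 3.78 * (-1.89)^3 ≈ -25.52
i=4: S_4 = 3.78 * (-1.89)^4 ≈ 48.23
The first 5 terms are: [3.78, -7.14, 13.5, -25.52, 48.23]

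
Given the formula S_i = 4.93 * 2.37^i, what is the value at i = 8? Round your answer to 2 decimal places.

S_8 = 4.93 * 2.37^8 ≈ 4.93 * 995.3751 ≈ 4907.2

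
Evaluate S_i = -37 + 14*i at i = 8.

S_8 = -37 + 14*8 = -37 + 112 = 75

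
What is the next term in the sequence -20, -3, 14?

Differences: -3 - -20 = 17
This is an arithmetic sequence with common difference d = 17.
Next term = 14 + 17 = 31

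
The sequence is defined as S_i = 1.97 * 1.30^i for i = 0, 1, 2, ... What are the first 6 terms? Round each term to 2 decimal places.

This is a geometric sequence.
i=0: S_0 = 1.97 * 1.3^0 = 1.97
i=1: S_1 = 1.97 * 1.3^1 ≈ 2.56
i=2: S_2 = 1.97 * 1.3^2 ≈ 3.33
i=3: S_3 = 1.97 * 1.3^3 ≈ 4.33
i=4: S_4 = 1.97 * 1.3^4 ≈ 5.63
i=5: S_5 = 1.97 * 1.3^5 ≈ 7.31
The first 6 terms are: [1.97, 2.56, 3.33, 4.33, 5.63, 7.31]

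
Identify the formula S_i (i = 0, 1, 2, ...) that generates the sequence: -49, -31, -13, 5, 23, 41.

Check differences: -31 - -49 = 18
-13 - -31 = 18
Common difference d = 18.
First term a = -49.
Formula: S_i = -49 + 18*i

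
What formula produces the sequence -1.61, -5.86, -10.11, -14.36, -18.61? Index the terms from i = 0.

Check differences: -5.86 - -1.61 = -4.25
-10.11 - -5.86 = -4.25
Common difference d = -4.25.
First term a = -1.61.
Formula: S_i = -1.61 - 4.25*i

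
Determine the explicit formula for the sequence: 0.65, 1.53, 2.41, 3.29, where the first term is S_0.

Check differences: 1.53 - 0.65 = 0.88
2.41 - 1.53 = 0.88
Common difference d = 0.88.
First term a = 0.65.
Formula: S_i = 0.65 + 0.88*i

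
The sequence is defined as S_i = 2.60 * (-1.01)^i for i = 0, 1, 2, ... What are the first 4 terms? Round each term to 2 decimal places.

This is a geometric sequence.
i=0: S_0 = 2.6 * (-1.01)^0 = 2.6
i=1: S_1 = 2.6 * (-1.01)^1 ≈ -2.63
i=2: S_2 = 2.6 * (-1.01)^2 ≈ 2.65
i=3: S_3 = 2.6 * (-1.01)^3 ≈ -2.68
The first 4 terms are: [2.6, -2.63, 2.65, -2.68]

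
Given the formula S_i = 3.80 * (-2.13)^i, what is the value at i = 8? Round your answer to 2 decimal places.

S_8 = 3.8 * (-2.13)^8 ≈ 3.8 * 423.6789 ≈ 1609.98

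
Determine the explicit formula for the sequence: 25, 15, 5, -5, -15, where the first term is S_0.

Check differences: 15 - 25 = -10
5 - 15 = -10
Common difference d = -10.
First term a = 25.
Formula: S_i = 25 - 10*i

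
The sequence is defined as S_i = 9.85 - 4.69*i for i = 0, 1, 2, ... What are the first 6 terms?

This is an arithmetic sequence.
i=0: S_0 = 9.85 + -4.69*0 = 9.85
i=1: S_1 = 9.85 + -4.69*1 = 5.16
i=2: S_2 = 9.85 + -4.69*2 = 0.47
i=3: S_3 = 9.85 + -4.69*3 = -4.22
i=4: S_4 = 9.85 + -4.69*4 = -8.91
i=5: S_5 = 9.85 + -4.69*5 = -13.6
The first 6 terms are: [9.85, 5.16, 0.47, -4.22, -8.91, -13.6]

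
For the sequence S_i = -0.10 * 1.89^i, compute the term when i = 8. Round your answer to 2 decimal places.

S_8 = -0.1 * 1.89^8 ≈ -0.1 * 162.815 ≈ -16.28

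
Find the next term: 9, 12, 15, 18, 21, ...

Differences: 12 - 9 = 3
This is an arithmetic sequence with common difference d = 3.
Next term = 21 + 3 = 24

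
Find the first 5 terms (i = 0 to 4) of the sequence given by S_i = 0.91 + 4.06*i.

This is an arithmetic sequence.
i=0: S_0 = 0.91 + 4.06*0 = 0.91
i=1: S_1 = 0.91 + 4.06*1 = 4.97
i=2: S_2 = 0.91 + 4.06*2 = 9.03
i=3: S_3 = 0.91 + 4.06*3 = 13.09
i=4: S_4 = 0.91 + 4.06*4 = 17.15
The first 5 terms are: [0.91, 4.97, 9.03, 13.09, 17.15]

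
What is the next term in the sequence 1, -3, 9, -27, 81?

Ratios: -3 / 1 = -3.0
This is a geometric sequence with common ratio r = -3.
Next term = 81 * -3 = -243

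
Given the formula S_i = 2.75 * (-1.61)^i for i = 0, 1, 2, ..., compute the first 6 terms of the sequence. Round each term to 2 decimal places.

This is a geometric sequence.
i=0: S_0 = 2.75 * (-1.61)^0 = 2.75
i=1: S_1 = 2.75 * (-1.61)^1 ≈ -4.43
i=2: S_2 = 2.75 * (-1.61)^2 ≈ 7.13
i=3: S_3 = 2.75 * (-1.61)^3 ≈ -11.48
i=4: S_4 = 2.75 * (-1.61)^4 ≈ 18.48
i=5: S_5 = 2.75 * (-1.61)^5 ≈ -29.75
The first 6 terms are: [2.75, -4.43, 7.13, -11.48, 18.48, -29.75]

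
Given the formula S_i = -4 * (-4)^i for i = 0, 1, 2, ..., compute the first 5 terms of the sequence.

This is a geometric sequence.
i=0: S_0 = -4 * (-4)^0 = -4
i=1: S_1 = -4 * (-4)^1 = 16
i=2: S_2 = -4 * (-4)^2 = -64
i=3: S_3 = -4 * (-4)^3 = 256
i=4: S_4 = -4 * (-4)^4 = -1024
The first 5 terms are: [-4, 16, -64, 256, -1024]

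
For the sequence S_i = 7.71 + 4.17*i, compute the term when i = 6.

S_6 = 7.71 + 4.17*6 = 7.71 + 25.02 = 32.73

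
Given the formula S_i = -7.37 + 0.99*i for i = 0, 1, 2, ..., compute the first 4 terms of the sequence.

This is an arithmetic sequence.
i=0: S_0 = -7.37 + 0.99*0 = -7.37
i=1: S_1 = -7.37 + 0.99*1 = -6.38
i=2: S_2 = -7.37 + 0.99*2 = -5.39
i=3: S_3 = -7.37 + 0.99*3 = -4.4
The first 4 terms are: [-7.37, -6.38, -5.39, -4.4]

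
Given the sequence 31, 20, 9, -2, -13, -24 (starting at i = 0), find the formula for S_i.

Check differences: 20 - 31 = -11
9 - 20 = -11
Common difference d = -11.
First term a = 31.
Formula: S_i = 31 - 11*i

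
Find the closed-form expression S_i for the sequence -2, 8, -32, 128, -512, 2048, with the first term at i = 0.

Check ratios: 8 / -2 = -4.0
Common ratio r = -4.
First term a = -2.
Formula: S_i = -2 * (-4)^i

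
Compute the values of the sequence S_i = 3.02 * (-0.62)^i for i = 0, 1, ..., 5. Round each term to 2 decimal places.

This is a geometric sequence.
i=0: S_0 = 3.02 * (-0.62)^0 = 3.02
i=1: S_1 = 3.02 * (-0.62)^1 ≈ -1.87
i=2: S_2 = 3.02 * (-0.62)^2 ≈ 1.16
i=3: S_3 = 3.02 * (-0.62)^3 ≈ -0.72
i=4: S_4 = 3.02 * (-0.62)^4 ≈ 0.45
i=5: S_5 = 3.02 * (-0.62)^5 ≈ -0.28
The first 6 terms are: [3.02, -1.87, 1.16, -0.72, 0.45, -0.28]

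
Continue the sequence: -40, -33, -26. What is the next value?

Differences: -33 - -40 = 7
This is an arithmetic sequence with common difference d = 7.
Next term = -26 + 7 = -19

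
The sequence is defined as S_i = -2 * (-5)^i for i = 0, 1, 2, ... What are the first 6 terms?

This is a geometric sequence.
i=0: S_0 = -2 * (-5)^0 = -2
i=1: S_1 = -2 * (-5)^1 = 10
i=2: S_2 = -2 * (-5)^2 = -50
i=3: S_3 = -2 * (-5)^3 = 250
i=4: S_4 = -2 * (-5)^4 = -1250
i=5: S_5 = -2 * (-5)^5 = 6250
The first 6 terms are: [-2, 10, -50, 250, -1250, 6250]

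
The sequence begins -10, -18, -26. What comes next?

Differences: -18 - -10 = -8
This is an arithmetic sequence with common difference d = -8.
Next term = -26 + -8 = -34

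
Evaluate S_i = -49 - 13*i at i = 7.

S_7 = -49 + -13*7 = -49 + -91 = -140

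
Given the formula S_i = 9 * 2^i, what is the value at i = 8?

S_8 = 9 * 2^8 = 9 * 256 = 2304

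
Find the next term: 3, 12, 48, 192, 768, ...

Ratios: 12 / 3 = 4.0
This is a geometric sequence with common ratio r = 4.
Next term = 768 * 4 = 3072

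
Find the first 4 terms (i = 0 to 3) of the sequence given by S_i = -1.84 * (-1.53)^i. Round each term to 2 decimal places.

This is a geometric sequence.
i=0: S_0 = -1.84 * (-1.53)^0 = -1.84
i=1: S_1 = -1.84 * (-1.53)^1 ≈ 2.82
i=2: S_2 = -1.84 * (-1.53)^2 ≈ -4.31
i=3: S_3 = -1.84 * (-1.53)^3 ≈ 6.59
The first 4 terms are: [-1.84, 2.82, -4.31, 6.59]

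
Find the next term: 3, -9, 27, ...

Ratios: -9 / 3 = -3.0
This is a geometric sequence with common ratio r = -3.
Next term = 27 * -3 = -81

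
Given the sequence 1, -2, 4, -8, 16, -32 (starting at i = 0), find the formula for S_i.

Check ratios: -2 / 1 = -2.0
Common ratio r = -2.
First term a = 1.
Formula: S_i = 1 * (-2)^i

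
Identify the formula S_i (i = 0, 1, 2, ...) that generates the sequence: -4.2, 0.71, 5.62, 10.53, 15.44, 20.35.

Check differences: 0.71 - -4.2 = 4.91
5.62 - 0.71 = 4.91
Common difference d = 4.91.
First term a = -4.2.
Formula: S_i = -4.20 + 4.91*i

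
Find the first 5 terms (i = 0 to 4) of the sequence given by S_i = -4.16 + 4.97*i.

This is an arithmetic sequence.
i=0: S_0 = -4.16 + 4.97*0 = -4.16
i=1: S_1 = -4.16 + 4.97*1 = 0.81
i=2: S_2 = -4.16 + 4.97*2 = 5.78
i=3: S_3 = -4.16 + 4.97*3 = 10.75
i=4: S_4 = -4.16 + 4.97*4 = 15.72
The first 5 terms are: [-4.16, 0.81, 5.78, 10.75, 15.72]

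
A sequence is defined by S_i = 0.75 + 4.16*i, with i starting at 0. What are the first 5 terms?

This is an arithmetic sequence.
i=0: S_0 = 0.75 + 4.16*0 = 0.75
i=1: S_1 = 0.75 + 4.16*1 = 4.91
i=2: S_2 = 0.75 + 4.16*2 = 9.07
i=3: S_3 = 0.75 + 4.16*3 = 13.23
i=4: S_4 = 0.75 + 4.16*4 = 17.39
The first 5 terms are: [0.75, 4.91, 9.07, 13.23, 17.39]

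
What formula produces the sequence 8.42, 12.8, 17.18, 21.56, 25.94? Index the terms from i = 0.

Check differences: 12.8 - 8.42 = 4.38
17.18 - 12.8 = 4.38
Common difference d = 4.38.
First term a = 8.42.
Formula: S_i = 8.42 + 4.38*i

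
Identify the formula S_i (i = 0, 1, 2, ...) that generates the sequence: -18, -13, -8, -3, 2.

Check differences: -13 - -18 = 5
-8 - -13 = 5
Common difference d = 5.
First term a = -18.
Formula: S_i = -18 + 5*i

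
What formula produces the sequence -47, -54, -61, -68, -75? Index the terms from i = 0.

Check differences: -54 - -47 = -7
-61 - -54 = -7
Common difference d = -7.
First term a = -47.
Formula: S_i = -47 - 7*i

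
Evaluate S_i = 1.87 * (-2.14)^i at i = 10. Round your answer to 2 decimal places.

S_10 = 1.87 * (-2.14)^10 ≈ 1.87 * 2014.363 ≈ 3766.86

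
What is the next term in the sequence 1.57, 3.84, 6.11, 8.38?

Differences: 3.84 - 1.57 = 2.27
This is an arithmetic sequence with common difference d = 2.27.
Next term = 8.38 + 2.27 = 10.65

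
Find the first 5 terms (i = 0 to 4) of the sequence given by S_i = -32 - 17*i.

This is an arithmetic sequence.
i=0: S_0 = -32 + -17*0 = -32
i=1: S_1 = -32 + -17*1 = -49
i=2: S_2 = -32 + -17*2 = -66
i=3: S_3 = -32 + -17*3 = -83
i=4: S_4 = -32 + -17*4 = -100
The first 5 terms are: [-32, -49, -66, -83, -100]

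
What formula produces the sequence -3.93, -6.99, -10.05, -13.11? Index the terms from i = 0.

Check differences: -6.99 - -3.93 = -3.06
-10.05 - -6.99 = -3.06
Common difference d = -3.06.
First term a = -3.93.
Formula: S_i = -3.93 - 3.06*i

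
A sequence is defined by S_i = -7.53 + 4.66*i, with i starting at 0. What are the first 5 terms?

This is an arithmetic sequence.
i=0: S_0 = -7.53 + 4.66*0 = -7.53
i=1: S_1 = -7.53 + 4.66*1 = -2.87
i=2: S_2 = -7.53 + 4.66*2 = 1.79
i=3: S_3 = -7.53 + 4.66*3 = 6.45
i=4: S_4 = -7.53 + 4.66*4 = 11.11
The first 5 terms are: [-7.53, -2.87, 1.79, 6.45, 11.11]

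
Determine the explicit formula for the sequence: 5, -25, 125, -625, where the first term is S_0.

Check ratios: -25 / 5 = -5.0
Common ratio r = -5.
First term a = 5.
Formula: S_i = 5 * (-5)^i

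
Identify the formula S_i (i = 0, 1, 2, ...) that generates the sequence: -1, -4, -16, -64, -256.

Check ratios: -4 / -1 = 4.0
Common ratio r = 4.
First term a = -1.
Formula: S_i = -1 * 4^i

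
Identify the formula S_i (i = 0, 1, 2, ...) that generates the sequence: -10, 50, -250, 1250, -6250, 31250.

Check ratios: 50 / -10 = -5.0
Common ratio r = -5.
First term a = -10.
Formula: S_i = -10 * (-5)^i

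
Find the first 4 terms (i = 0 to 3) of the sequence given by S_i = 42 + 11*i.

This is an arithmetic sequence.
i=0: S_0 = 42 + 11*0 = 42
i=1: S_1 = 42 + 11*1 = 53
i=2: S_2 = 42 + 11*2 = 64
i=3: S_3 = 42 + 11*3 = 75
The first 4 terms are: [42, 53, 64, 75]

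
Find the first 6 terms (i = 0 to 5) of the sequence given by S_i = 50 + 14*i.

This is an arithmetic sequence.
i=0: S_0 = 50 + 14*0 = 50
i=1: S_1 = 50 + 14*1 = 64
i=2: S_2 = 50 + 14*2 = 78
i=3: S_3 = 50 + 14*3 = 92
i=4: S_4 = 50 + 14*4 = 106
i=5: S_5 = 50 + 14*5 = 120
The first 6 terms are: [50, 64, 78, 92, 106, 120]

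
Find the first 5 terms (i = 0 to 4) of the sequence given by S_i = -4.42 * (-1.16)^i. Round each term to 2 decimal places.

This is a geometric sequence.
i=0: S_0 = -4.42 * (-1.16)^0 = -4.42
i=1: S_1 = -4.42 * (-1.16)^1 ≈ 5.13
i=2: S_2 = -4.42 * (-1.16)^2 ≈ -5.95
i=3: S_3 = -4.42 * (-1.16)^3 ≈ 6.9
i=4: S_4 = -4.42 * (-1.16)^4 ≈ -8.0
The first 5 terms are: [-4.42, 5.13, -5.95, 6.9, -8.0]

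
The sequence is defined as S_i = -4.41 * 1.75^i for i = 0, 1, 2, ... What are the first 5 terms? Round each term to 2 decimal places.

This is a geometric sequence.
i=0: S_0 = -4.41 * 1.75^0 = -4.41
i=1: S_1 = -4.41 * 1.75^1 ≈ -7.72
i=2: S_2 = -4.41 * 1.75^2 ≈ -13.51
i=3: S_3 = -4.41 * 1.75^3 ≈ -23.63
i=4: S_4 = -4.41 * 1.75^4 ≈ -41.36
The first 5 terms are: [-4.41, -7.72, -13.51, -23.63, -41.36]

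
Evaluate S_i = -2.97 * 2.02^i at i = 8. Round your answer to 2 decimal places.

S_8 = -2.97 * 2.02^8 ≈ -2.97 * 277.2113 ≈ -823.32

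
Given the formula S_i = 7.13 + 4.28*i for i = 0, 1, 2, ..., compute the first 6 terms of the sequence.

This is an arithmetic sequence.
i=0: S_0 = 7.13 + 4.28*0 = 7.13
i=1: S_1 = 7.13 + 4.28*1 = 11.41
i=2: S_2 = 7.13 + 4.28*2 = 15.69
i=3: S_3 = 7.13 + 4.28*3 = 19.97
i=4: S_4 = 7.13 + 4.28*4 = 24.25
i=5: S_5 = 7.13 + 4.28*5 = 28.53
The first 6 terms are: [7.13, 11.41, 15.69, 19.97, 24.25, 28.53]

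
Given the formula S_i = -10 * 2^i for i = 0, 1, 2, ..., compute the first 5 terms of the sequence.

This is a geometric sequence.
i=0: S_0 = -10 * 2^0 = -10
i=1: S_1 = -10 * 2^1 = -20
i=2: S_2 = -10 * 2^2 = -40
i=3: S_3 = -10 * 2^3 = -80
i=4: S_4 = -10 * 2^4 = -160
The first 5 terms are: [-10, -20, -40, -80, -160]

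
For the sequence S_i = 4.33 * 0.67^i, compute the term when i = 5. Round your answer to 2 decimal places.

S_5 = 4.33 * 0.67^5 ≈ 4.33 * 0.135 ≈ 0.58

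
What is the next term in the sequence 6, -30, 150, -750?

Ratios: -30 / 6 = -5.0
This is a geometric sequence with common ratio r = -5.
Next term = -750 * -5 = 3750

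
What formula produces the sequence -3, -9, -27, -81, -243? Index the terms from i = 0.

Check ratios: -9 / -3 = 3.0
Common ratio r = 3.
First term a = -3.
Formula: S_i = -3 * 3^i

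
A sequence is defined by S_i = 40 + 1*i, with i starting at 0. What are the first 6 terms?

This is an arithmetic sequence.
i=0: S_0 = 40 + 1*0 = 40
i=1: S_1 = 40 + 1*1 = 41
i=2: S_2 = 40 + 1*2 = 42
i=3: S_3 = 40 + 1*3 = 43
i=4: S_4 = 40 + 1*4 = 44
i=5: S_5 = 40 + 1*5 = 45
The first 6 terms are: [40, 41, 42, 43, 44, 45]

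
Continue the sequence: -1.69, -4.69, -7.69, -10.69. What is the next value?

Differences: -4.69 - -1.69 = -3.0
This is an arithmetic sequence with common difference d = -3.0.
Next term = -10.69 + -3.0 = -13.69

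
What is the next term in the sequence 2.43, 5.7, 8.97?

Differences: 5.7 - 2.43 = 3.27
This is an arithmetic sequence with common difference d = 3.27.
Next term = 8.97 + 3.27 = 12.24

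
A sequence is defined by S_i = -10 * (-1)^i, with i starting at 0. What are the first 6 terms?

This is a geometric sequence.
i=0: S_0 = -10 * (-1)^0 = -10
i=1: S_1 = -10 * (-1)^1 = 10
i=2: S_2 = -10 * (-1)^2 = -10
i=3: S_3 = -10 * (-1)^3 = 10
i=4: S_4 = -10 * (-1)^4 = -10
i=5: S_5 = -10 * (-1)^5 = 10
The first 6 terms are: [-10, 10, -10, 10, -10, 10]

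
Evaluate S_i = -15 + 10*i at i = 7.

S_7 = -15 + 10*7 = -15 + 70 = 55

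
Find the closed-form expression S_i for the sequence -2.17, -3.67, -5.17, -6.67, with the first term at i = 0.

Check differences: -3.67 - -2.17 = -1.5
-5.17 - -3.67 = -1.5
Common difference d = -1.5.
First term a = -2.17.
Formula: S_i = -2.17 - 1.50*i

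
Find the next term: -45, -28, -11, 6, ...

Differences: -28 - -45 = 17
This is an arithmetic sequence with common difference d = 17.
Next term = 6 + 17 = 23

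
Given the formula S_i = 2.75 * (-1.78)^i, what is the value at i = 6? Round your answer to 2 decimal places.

S_6 = 2.75 * (-1.78)^6 ≈ 2.75 * 31.8068 ≈ 87.47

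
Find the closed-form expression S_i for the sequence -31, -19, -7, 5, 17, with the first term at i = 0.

Check differences: -19 - -31 = 12
-7 - -19 = 12
Common difference d = 12.
First term a = -31.
Formula: S_i = -31 + 12*i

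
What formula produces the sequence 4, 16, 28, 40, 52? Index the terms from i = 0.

Check differences: 16 - 4 = 12
28 - 16 = 12
Common difference d = 12.
First term a = 4.
Formula: S_i = 4 + 12*i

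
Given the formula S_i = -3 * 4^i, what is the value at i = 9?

S_9 = -3 * 4^9 = -3 * 262144 = -786432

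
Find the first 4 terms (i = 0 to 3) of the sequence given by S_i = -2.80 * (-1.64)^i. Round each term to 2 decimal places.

This is a geometric sequence.
i=0: S_0 = -2.8 * (-1.64)^0 = -2.8
i=1: S_1 = -2.8 * (-1.64)^1 ≈ 4.59
i=2: S_2 = -2.8 * (-1.64)^2 ≈ -7.53
i=3: S_3 = -2.8 * (-1.64)^3 ≈ 12.35
The first 4 terms are: [-2.8, 4.59, -7.53, 12.35]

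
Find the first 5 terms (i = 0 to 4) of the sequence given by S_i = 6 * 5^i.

This is a geometric sequence.
i=0: S_0 = 6 * 5^0 = 6
i=1: S_1 = 6 * 5^1 = 30
i=2: S_2 = 6 * 5^2 = 150
i=3: S_3 = 6 * 5^3 = 750
i=4: S_4 = 6 * 5^4 = 3750
The first 5 terms are: [6, 30, 150, 750, 3750]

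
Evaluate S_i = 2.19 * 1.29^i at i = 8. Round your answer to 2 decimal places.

S_8 = 2.19 * 1.29^8 ≈ 2.19 * 7.6686 ≈ 16.79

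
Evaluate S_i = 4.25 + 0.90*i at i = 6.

S_6 = 4.25 + 0.9*6 = 4.25 + 5.4 = 9.65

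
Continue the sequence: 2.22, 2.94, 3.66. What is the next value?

Differences: 2.94 - 2.22 = 0.72
This is an arithmetic sequence with common difference d = 0.72.
Next term = 3.66 + 0.72 = 4.38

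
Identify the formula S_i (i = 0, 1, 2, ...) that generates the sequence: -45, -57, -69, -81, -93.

Check differences: -57 - -45 = -12
-69 - -57 = -12
Common difference d = -12.
First term a = -45.
Formula: S_i = -45 - 12*i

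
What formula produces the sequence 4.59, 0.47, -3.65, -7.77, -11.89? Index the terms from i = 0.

Check differences: 0.47 - 4.59 = -4.12
-3.65 - 0.47 = -4.12
Common difference d = -4.12.
First term a = 4.59.
Formula: S_i = 4.59 - 4.12*i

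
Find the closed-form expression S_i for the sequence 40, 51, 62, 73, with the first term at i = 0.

Check differences: 51 - 40 = 11
62 - 51 = 11
Common difference d = 11.
First term a = 40.
Formula: S_i = 40 + 11*i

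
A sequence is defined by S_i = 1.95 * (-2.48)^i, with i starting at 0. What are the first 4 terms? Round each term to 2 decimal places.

This is a geometric sequence.
i=0: S_0 = 1.95 * (-2.48)^0 = 1.95
i=1: S_1 = 1.95 * (-2.48)^1 ≈ -4.84
i=2: S_2 = 1.95 * (-2.48)^2 ≈ 11.99
i=3: S_3 = 1.95 * (-2.48)^3 ≈ -29.74
The first 4 terms are: [1.95, -4.84, 11.99, -29.74]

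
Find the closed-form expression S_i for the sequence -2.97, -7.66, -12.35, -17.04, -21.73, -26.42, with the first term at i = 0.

Check differences: -7.66 - -2.97 = -4.69
-12.35 - -7.66 = -4.69
Common difference d = -4.69.
First term a = -2.97.
Formula: S_i = -2.97 - 4.69*i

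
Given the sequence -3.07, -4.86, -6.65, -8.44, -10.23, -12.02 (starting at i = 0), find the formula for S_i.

Check differences: -4.86 - -3.07 = -1.79
-6.65 - -4.86 = -1.79
Common difference d = -1.79.
First term a = -3.07.
Formula: S_i = -3.07 - 1.79*i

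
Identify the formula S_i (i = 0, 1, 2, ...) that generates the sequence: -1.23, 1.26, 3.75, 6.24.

Check differences: 1.26 - -1.23 = 2.49
3.75 - 1.26 = 2.49
Common difference d = 2.49.
First term a = -1.23.
Formula: S_i = -1.23 + 2.49*i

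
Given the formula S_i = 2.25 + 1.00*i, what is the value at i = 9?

S_9 = 2.25 + 1.0*9 = 2.25 + 9.0 = 11.25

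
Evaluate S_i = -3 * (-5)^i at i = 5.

S_5 = -3 * (-5)^5 = -3 * -3125 = 9375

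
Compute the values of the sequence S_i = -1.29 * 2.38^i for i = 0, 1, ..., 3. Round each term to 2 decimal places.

This is a geometric sequence.
i=0: S_0 = -1.29 * 2.38^0 = -1.29
i=1: S_1 = -1.29 * 2.38^1 ≈ -3.07
i=2: S_2 = -1.29 * 2.38^2 ≈ -7.31
i=3: S_3 = -1.29 * 2.38^3 ≈ -17.39
The first 4 terms are: [-1.29, -3.07, -7.31, -17.39]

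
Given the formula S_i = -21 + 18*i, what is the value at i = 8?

S_8 = -21 + 18*8 = -21 + 144 = 123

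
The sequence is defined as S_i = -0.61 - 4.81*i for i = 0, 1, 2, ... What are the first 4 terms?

This is an arithmetic sequence.
i=0: S_0 = -0.61 + -4.81*0 = -0.61
i=1: S_1 = -0.61 + -4.81*1 = -5.42
i=2: S_2 = -0.61 + -4.81*2 = -10.23
i=3: S_3 = -0.61 + -4.81*3 = -15.04
The first 4 terms are: [-0.61, -5.42, -10.23, -15.04]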